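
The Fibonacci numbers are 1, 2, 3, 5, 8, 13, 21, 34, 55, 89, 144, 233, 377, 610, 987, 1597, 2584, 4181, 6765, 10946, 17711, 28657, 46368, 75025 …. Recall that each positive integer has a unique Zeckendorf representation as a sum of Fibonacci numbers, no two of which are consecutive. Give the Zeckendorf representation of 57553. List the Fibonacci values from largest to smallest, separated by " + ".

largest Fibonacci ≤ 57553 is 46368; 57553 − 46368 = 11185
largest Fibonacci ≤ 11185 is 10946; 11185 − 10946 = 239
largest Fibonacci ≤ 239 is 233; 239 − 233 = 6
largest Fibonacci ≤ 6 is 5; 6 − 5 = 1
largest Fibonacci ≤ 1 is 1; 1 − 1 = 0
So 57553 = 46368 + 10946 + 233 + 5 + 1, with no two terms consecutive in the sequence.

46368 + 10946 + 233 + 5 + 1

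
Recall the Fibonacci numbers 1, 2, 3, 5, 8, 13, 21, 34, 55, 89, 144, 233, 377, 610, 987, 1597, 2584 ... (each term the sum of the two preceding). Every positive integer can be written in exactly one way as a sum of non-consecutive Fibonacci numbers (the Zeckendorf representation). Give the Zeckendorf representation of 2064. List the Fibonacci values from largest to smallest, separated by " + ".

1597 + 377 + 89 + 1

Repeatedly subtract the largest Fibonacci number that fits:
2064: greatest Fibonacci not exceeding it is 1597, leaving 467
467: greatest Fibonacci not exceeding it is 377, leaving 90
90: greatest Fibonacci not exceeding it is 89, leaving 1
1: greatest Fibonacci not exceeding it is 1, leaving 0
So 2064 = 1597 + 377 + 89 + 1, with no two terms consecutive in the sequence.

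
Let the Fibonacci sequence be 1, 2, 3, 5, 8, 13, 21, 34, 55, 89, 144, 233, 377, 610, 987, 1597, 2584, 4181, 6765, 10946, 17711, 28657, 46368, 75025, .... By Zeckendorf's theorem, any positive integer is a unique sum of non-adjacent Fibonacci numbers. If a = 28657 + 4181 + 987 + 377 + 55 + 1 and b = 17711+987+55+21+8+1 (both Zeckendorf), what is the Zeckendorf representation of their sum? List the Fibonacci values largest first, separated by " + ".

46368 + 4181 + 1597 + 610 + 233 + 34 + 13 + 5

The two numbers are 34258 and 18783, so their sum is 53041.
46368 ≤ 53041 < 75025, so take 46368; remainder 6673
4181 ≤ 6673 < 6765, so take 4181; remainder 2492
1597 ≤ 2492 < 2584, so take 1597; remainder 895
610 ≤ 895 < 987, so take 610; remainder 285
233 ≤ 285 < 377, so take 233; remainder 52
34 ≤ 52 < 55, so take 34; remainder 18
13 ≤ 18 < 21, so take 13; remainder 5
5 ≤ 5 < 8, so take 5; remainder 0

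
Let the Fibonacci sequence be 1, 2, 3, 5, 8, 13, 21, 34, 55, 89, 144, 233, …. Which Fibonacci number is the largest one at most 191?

144

144 ≤ 191 < 233, so the largest Fibonacci number not exceeding 191 is 144.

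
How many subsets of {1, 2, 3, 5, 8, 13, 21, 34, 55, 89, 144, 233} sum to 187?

Each representation comes from the Zeckendorf form by replacing some F_k with F_{k−1} + F_{k−2} where possible.
187 = 144+34+8+1 = 144+34+5+3+1 = 144+21+13+8+1 = 89+55+34+8+1 = … (4 more), for 8 in all.

8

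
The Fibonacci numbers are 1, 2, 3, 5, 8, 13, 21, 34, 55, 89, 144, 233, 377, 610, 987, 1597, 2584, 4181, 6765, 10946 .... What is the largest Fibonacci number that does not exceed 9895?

6765

6765 ≤ 9895 < 10946, so the largest Fibonacci number not exceeding 9895 is 6765.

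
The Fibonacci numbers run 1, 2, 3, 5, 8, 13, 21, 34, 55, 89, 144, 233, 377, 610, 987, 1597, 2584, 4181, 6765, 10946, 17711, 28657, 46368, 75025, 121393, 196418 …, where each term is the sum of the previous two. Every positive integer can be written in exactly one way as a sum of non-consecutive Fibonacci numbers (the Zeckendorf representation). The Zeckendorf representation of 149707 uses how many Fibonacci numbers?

7

Greedily peel off the largest Fibonacci term at each step:
subtract 121393 from 149707: 28314 remains
subtract 17711 from 28314: 10603 remains
subtract 6765 from 10603: 3838 remains
subtract 2584 from 3838: 1254 remains
subtract 987 from 1254: 267 remains
subtract 233 from 267: 34 remains
subtract 34 from 34: 0 remains
149707 = 121393 + 17711 + 6765 + 2584 + 987 + 233 + 34, which has 7 terms.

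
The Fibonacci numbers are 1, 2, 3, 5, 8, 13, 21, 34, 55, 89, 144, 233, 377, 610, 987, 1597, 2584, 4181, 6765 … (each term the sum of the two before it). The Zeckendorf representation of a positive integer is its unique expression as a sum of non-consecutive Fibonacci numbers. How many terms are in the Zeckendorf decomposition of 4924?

6

Greedily peel off the largest Fibonacci term at each step:
largest Fibonacci ≤ 4924 is 4181; 4924 − 4181 = 743
largest Fibonacci ≤ 743 is 610; 743 − 610 = 133
largest Fibonacci ≤ 133 is 89; 133 − 89 = 44
largest Fibonacci ≤ 44 is 34; 44 − 34 = 10
largest Fibonacci ≤ 10 is 8; 10 − 8 = 2
largest Fibonacci ≤ 2 is 2; 2 − 2 = 0
4924 = 4181 + 610 + 89 + 34 + 8 + 2, which has 6 terms.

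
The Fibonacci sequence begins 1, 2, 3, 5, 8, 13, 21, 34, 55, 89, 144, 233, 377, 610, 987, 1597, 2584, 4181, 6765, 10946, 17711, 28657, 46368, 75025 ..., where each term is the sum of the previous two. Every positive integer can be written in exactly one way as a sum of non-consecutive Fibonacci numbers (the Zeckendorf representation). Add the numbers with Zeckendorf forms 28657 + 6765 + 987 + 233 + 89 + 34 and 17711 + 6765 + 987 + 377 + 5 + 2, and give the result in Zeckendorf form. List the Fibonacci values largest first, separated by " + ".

46368 + 10946 + 4181 + 987 + 89 + 34 + 5 + 2

The two numbers are 36765 and 25847, so their sum is 62612.
Repeatedly subtract the largest Fibonacci number that fits:
take 46368 (≤ 62612); 62612 − 46368 = 16244
take 10946 (≤ 16244); 16244 − 10946 = 5298
take 4181 (≤ 5298); 5298 − 4181 = 1117
take 987 (≤ 1117); 1117 − 987 = 130
take 89 (≤ 130); 130 − 89 = 41
take 34 (≤ 41); 41 − 34 = 7
take 5 (≤ 7); 7 − 5 = 2
take 2 (≤ 2); 2 − 2 = 0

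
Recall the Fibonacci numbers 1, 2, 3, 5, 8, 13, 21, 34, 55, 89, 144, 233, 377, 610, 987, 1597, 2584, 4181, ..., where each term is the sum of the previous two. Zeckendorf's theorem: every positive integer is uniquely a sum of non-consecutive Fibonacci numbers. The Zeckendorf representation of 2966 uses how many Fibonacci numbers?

3

Greedy algorithm:
2584 ≤ 2966 < 4181, so take 2584; remainder 382
377 ≤ 382 < 610, so take 377; remainder 5
5 ≤ 5 < 8, so take 5; remainder 0
2966 = 2584 + 377 + 5, which has 3 terms.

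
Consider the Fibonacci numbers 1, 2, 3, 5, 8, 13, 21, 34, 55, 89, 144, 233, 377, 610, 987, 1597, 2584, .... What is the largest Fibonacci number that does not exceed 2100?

1597 ≤ 2100 < 2584, so the largest Fibonacci number not exceeding 2100 is 1597.

1597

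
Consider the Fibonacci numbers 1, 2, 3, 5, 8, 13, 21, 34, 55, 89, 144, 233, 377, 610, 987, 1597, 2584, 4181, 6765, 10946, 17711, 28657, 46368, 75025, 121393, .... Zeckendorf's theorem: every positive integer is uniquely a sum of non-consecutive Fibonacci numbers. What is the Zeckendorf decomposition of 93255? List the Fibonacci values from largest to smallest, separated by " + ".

75025 + 17711 + 377 + 89 + 34 + 13 + 5 + 1

Greedy algorithm:
75025 ≤ 93255 < 121393, so take 75025; remainder 18230
17711 ≤ 18230 < 28657, so take 17711; remainder 519
377 ≤ 519 < 610, so take 377; remainder 142
89 ≤ 142 < 144, so take 89; remainder 53
34 ≤ 53 < 55, so take 34; remainder 19
13 ≤ 19 < 21, so take 13; remainder 6
5 ≤ 6 < 8, so take 5; remainder 1
1 ≤ 1 < 2, so take 1; remainder 0
So 93255 = 75025 + 17711 + 377 + 89 + 34 + 13 + 5 + 1, with no two terms consecutive in the sequence.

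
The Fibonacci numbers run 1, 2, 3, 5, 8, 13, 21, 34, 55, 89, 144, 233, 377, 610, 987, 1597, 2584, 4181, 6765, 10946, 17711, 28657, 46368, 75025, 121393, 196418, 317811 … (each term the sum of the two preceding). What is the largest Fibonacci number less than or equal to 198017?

196418 ≤ 198017 < 317811, so the largest Fibonacci number not exceeding 198017 is 196418.

196418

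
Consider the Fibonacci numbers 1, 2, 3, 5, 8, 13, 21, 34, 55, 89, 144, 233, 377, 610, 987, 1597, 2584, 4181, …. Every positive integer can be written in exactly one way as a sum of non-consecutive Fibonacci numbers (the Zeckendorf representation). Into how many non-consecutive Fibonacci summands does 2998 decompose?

Repeatedly subtract the largest Fibonacci number that fits:
largest Fibonacci ≤ 2998 is 2584; 2998 − 2584 = 414
largest Fibonacci ≤ 414 is 377; 414 − 377 = 37
largest Fibonacci ≤ 37 is 34; 37 − 34 = 3
largest Fibonacci ≤ 3 is 3; 3 − 3 = 0
2998 = 2584 + 377 + 34 + 3, which has 4 terms.

4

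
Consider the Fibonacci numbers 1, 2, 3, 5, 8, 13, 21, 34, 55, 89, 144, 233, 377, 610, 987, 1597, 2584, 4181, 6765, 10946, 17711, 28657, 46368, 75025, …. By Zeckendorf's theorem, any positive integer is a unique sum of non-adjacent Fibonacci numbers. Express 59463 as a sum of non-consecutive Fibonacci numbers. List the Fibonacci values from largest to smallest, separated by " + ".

46368 + 10946 + 1597 + 377 + 144 + 21 + 8 + 2

59463: greatest Fibonacci not exceeding it is 46368, leaving 13095
13095: greatest Fibonacci not exceeding it is 10946, leaving 2149
2149: greatest Fibonacci not exceeding it is 1597, leaving 552
552: greatest Fibonacci not exceeding it is 377, leaving 175
175: greatest Fibonacci not exceeding it is 144, leaving 31
31: greatest Fibonacci not exceeding it is 21, leaving 10
10: greatest Fibonacci not exceeding it is 8, leaving 2
2: greatest Fibonacci not exceeding it is 2, leaving 0
So 59463 = 46368 + 10946 + 1597 + 377 + 144 + 21 + 8 + 2, with no two terms consecutive in the sequence.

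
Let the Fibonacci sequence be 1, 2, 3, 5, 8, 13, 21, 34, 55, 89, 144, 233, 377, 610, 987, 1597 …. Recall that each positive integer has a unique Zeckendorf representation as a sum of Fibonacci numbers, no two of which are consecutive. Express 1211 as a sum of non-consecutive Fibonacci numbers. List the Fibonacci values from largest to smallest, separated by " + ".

Repeatedly subtract the largest Fibonacci number that fits:
largest Fibonacci ≤ 1211 is 987; 1211 − 987 = 224
largest Fibonacci ≤ 224 is 144; 224 − 144 = 80
largest Fibonacci ≤ 80 is 55; 80 − 55 = 25
largest Fibonacci ≤ 25 is 21; 25 − 21 = 4
largest Fibonacci ≤ 4 is 3; 4 − 3 = 1
largest Fibonacci ≤ 1 is 1; 1 − 1 = 0
So 1211 = 987 + 144 + 55 + 21 + 3 + 1, with no two terms consecutive in the sequence.

987 + 144 + 55 + 21 + 3 + 1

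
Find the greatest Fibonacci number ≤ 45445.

28657

28657 ≤ 45445 < 46368, so the largest Fibonacci number not exceeding 45445 is 28657.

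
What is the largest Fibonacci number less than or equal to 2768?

2584

2584 ≤ 2768 < 4181, so the largest Fibonacci number not exceeding 2768 is 2584.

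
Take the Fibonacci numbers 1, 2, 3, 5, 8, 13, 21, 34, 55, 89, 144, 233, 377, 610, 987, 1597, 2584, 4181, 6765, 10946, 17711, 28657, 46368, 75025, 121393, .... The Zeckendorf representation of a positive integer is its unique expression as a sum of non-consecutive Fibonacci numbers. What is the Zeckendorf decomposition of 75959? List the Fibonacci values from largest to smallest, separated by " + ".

take 75025 (≤ 75959); 75959 − 75025 = 934
take 610 (≤ 934); 934 − 610 = 324
take 233 (≤ 324); 324 − 233 = 91
take 89 (≤ 91); 91 − 89 = 2
take 2 (≤ 2); 2 − 2 = 0
So 75959 = 75025 + 610 + 233 + 89 + 2, with no two terms consecutive in the sequence.

75025 + 610 + 233 + 89 + 2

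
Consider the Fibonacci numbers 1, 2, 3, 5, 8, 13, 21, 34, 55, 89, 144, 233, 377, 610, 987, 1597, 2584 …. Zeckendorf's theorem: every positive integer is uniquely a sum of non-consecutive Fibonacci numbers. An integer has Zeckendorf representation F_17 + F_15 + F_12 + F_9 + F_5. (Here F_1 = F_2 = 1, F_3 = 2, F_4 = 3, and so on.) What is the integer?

2390

F_17 + F_15 + F_12 + F_9 + F_5 = 1597 + 610 + 144 + 34 + 5 = 2390.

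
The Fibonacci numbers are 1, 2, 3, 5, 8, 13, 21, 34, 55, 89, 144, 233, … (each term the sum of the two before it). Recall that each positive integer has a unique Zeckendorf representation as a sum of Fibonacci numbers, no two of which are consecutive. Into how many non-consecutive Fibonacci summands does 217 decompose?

4

Greedy algorithm:
144 ≤ 217 < 233, so take 144; remainder 73
55 ≤ 73 < 89, so take 55; remainder 18
13 ≤ 18 < 21, so take 13; remainder 5
5 ≤ 5 < 8, so take 5; remainder 0
217 = 144 + 55 + 13 + 5, which has 4 terms.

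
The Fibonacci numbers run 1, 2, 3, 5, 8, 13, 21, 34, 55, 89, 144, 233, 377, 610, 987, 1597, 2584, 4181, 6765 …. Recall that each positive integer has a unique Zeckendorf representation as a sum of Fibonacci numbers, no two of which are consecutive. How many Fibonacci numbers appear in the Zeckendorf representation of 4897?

6

4897 − 4181 = 716
716 − 610 = 106
106 − 89 = 17
17 − 13 = 4
4 − 3 = 1
1 − 1 = 0
4897 = 4181 + 610 + 89 + 13 + 3 + 1, which has 6 terms.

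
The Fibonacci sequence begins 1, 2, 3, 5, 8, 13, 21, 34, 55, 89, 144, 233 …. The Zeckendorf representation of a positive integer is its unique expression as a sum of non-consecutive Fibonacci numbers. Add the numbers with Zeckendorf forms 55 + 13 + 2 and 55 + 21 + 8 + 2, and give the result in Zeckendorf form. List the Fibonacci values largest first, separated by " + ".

The two numbers are 70 and 86, so their sum is 156.
Greedy algorithm:
subtract 144 from 156: 12 remains
subtract 8 from 12: 4 remains
subtract 3 from 4: 1 remains
subtract 1 from 1: 0 remains

144 + 8 + 3 + 1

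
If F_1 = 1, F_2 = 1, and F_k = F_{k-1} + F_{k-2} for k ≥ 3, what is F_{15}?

Iterating the recurrence up to F_{9} = 34 and F_{8} = 21:
F_{10} = F_{9} + F_{8} = 34 + 21 = 55
F_{11} = F_{10} + F_{9} = 55 + 34 = 89
F_{12} = F_{11} + F_{10} = 89 + 55 = 144
F_{13} = F_{12} + F_{11} = 144 + 89 = 233
F_{14} = F_{13} + F_{12} = 233 + 144 = 377
F_{15} = F_{14} + F_{13} = 377 + 233 = 610

610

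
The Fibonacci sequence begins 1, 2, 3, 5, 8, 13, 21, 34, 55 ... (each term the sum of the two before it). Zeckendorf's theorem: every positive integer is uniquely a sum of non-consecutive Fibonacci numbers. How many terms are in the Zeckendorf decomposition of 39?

2

34 ≤ 39 < 55, so take 34; remainder 5
5 ≤ 5 < 8, so take 5; remainder 0
39 = 34 + 5, which has 2 terms.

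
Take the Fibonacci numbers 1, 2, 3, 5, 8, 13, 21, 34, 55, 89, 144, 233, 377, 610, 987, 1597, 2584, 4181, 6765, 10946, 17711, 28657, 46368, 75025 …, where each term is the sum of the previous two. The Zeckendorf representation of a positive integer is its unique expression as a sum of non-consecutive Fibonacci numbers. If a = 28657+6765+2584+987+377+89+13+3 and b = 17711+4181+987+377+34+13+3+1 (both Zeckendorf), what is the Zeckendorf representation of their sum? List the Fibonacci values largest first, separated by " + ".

The two numbers are 39475 and 23307, so their sum is 62782.
Repeatedly subtract the largest Fibonacci number that fits:
subtract 46368 from 62782: 16414 remains
subtract 10946 from 16414: 5468 remains
subtract 4181 from 5468: 1287 remains
subtract 987 from 1287: 300 remains
subtract 233 from 300: 67 remains
subtract 55 from 67: 12 remains
subtract 8 from 12: 4 remains
subtract 3 from 4: 1 remains
subtract 1 from 1: 0 remains

46368 + 10946 + 4181 + 987 + 233 + 55 + 8 + 3 + 1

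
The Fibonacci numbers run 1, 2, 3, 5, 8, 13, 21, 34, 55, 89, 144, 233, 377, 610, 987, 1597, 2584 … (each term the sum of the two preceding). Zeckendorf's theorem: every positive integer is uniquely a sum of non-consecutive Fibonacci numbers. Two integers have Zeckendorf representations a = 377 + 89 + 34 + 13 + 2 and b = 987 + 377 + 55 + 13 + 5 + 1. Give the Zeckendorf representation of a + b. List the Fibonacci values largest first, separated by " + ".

1597 + 233 + 89 + 34

The two numbers are 515 and 1438, so their sum is 1953.
1953: greatest Fibonacci not exceeding it is 1597, leaving 356
356: greatest Fibonacci not exceeding it is 233, leaving 123
123: greatest Fibonacci not exceeding it is 89, leaving 34
34: greatest Fibonacci not exceeding it is 34, leaving 0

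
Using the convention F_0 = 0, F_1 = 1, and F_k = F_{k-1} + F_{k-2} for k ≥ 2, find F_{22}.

17711

Iterating the recurrence up to F_{15} = 610 and F_{14} = 377:
F_{16} = F_{15} + F_{14} = 610 + 377 = 987
F_{17} = F_{16} + F_{15} = 987 + 610 = 1597
F_{18} = F_{17} + F_{16} = 1597 + 987 = 2584
F_{19} = F_{18} + F_{17} = 2584 + 1597 = 4181
F_{20} = F_{19} + F_{18} = 4181 + 2584 = 6765
F_{21} = F_{20} + F_{19} = 6765 + 4181 = 10946
F_{22} = F_{21} + F_{20} = 10946 + 6765 = 17711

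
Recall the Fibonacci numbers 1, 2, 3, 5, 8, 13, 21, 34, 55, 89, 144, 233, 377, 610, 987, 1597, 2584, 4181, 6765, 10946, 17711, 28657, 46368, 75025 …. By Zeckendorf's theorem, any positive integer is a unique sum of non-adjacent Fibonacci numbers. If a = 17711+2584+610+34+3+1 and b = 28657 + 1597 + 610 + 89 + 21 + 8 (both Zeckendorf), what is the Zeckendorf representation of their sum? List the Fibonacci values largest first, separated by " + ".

46368 + 4181 + 987 + 377 + 8 + 3 + 1

The two numbers are 20943 and 30982, so their sum is 51925.
Greedy algorithm:
largest Fibonacci ≤ 51925 is 46368; 51925 − 46368 = 5557
largest Fibonacci ≤ 5557 is 4181; 5557 − 4181 = 1376
largest Fibonacci ≤ 1376 is 987; 1376 − 987 = 389
largest Fibonacci ≤ 389 is 377; 389 − 377 = 12
largest Fibonacci ≤ 12 is 8; 12 − 8 = 4
largest Fibonacci ≤ 4 is 3; 4 − 3 = 1
largest Fibonacci ≤ 1 is 1; 1 − 1 = 0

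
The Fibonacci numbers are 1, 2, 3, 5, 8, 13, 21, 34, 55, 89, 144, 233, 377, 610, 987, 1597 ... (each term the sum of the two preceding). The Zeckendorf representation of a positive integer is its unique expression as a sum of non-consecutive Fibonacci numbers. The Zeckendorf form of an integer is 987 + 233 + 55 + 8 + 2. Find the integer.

1285

987 + 233 + 55 + 8 + 2 = 1285.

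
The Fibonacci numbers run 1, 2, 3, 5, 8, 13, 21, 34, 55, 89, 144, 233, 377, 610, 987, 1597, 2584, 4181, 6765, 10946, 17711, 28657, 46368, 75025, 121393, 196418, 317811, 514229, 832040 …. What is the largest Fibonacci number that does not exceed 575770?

514229

514229 ≤ 575770 < 832040, so the largest Fibonacci number not exceeding 575770 is 514229.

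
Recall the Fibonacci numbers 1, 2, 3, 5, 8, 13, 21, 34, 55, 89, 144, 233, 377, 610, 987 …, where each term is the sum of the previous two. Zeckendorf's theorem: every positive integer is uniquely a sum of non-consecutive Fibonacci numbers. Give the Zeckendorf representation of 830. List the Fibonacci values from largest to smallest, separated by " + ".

610 + 144 + 55 + 21

subtract 610 from 830: 220 remains
subtract 144 from 220: 76 remains
subtract 55 from 76: 21 remains
subtract 21 from 21: 0 remains
So 830 = 610 + 144 + 55 + 21, with no two terms consecutive in the sequence.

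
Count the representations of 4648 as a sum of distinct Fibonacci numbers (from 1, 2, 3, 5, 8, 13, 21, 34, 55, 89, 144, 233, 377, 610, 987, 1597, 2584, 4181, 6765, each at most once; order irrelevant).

4648 = 4181+377+89+1 = 4181+377+55+34+1 = 4181+233+144+89+1 = 2584+1597+377+89+1 = 4181+377+55+21+13+1 = … (25 more), for 30 in all.

30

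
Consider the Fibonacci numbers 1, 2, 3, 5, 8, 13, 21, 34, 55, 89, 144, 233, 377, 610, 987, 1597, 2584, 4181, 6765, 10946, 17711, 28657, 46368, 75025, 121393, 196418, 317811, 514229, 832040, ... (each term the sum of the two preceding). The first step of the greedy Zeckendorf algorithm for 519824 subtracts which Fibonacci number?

514229

514229 ≤ 519824 < 832040, so the largest Fibonacci number not exceeding 519824 is 514229.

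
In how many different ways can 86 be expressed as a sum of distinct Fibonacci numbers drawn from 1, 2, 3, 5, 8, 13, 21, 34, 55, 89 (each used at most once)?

Starting from the Zeckendorf form and repeatedly splitting a term F_k into F_{k−1} + F_{k−2} (when neither is already used) reaches every representation.
86 = 55+21+8+2 = 55+21+5+3+2 = 55+13+8+5+3+2 = 34+21+13+8+5+3+2 — 4 representations.

4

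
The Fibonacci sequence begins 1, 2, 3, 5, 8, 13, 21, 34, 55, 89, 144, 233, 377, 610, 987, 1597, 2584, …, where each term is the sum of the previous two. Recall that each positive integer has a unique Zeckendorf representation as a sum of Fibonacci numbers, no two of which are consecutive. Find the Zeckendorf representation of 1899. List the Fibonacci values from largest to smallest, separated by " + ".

1597 + 233 + 55 + 13 + 1

Greedy algorithm:
take 1597 (≤ 1899); 1899 − 1597 = 302
take 233 (≤ 302); 302 − 233 = 69
take 55 (≤ 69); 69 − 55 = 14
take 13 (≤ 14); 14 − 13 = 1
take 1 (≤ 1); 1 − 1 = 0
So 1899 = 1597 + 233 + 55 + 13 + 1, with no two terms consecutive in the sequence.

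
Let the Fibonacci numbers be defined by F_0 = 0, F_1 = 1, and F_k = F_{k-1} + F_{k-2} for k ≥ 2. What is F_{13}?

Iterating the recurrence up to F_{6} = 8 and F_{5} = 5:
F_{7} = F_{6} + F_{5} = 8 + 5 = 13
F_{8} = F_{7} + F_{6} = 13 + 8 = 21
F_{9} = F_{8} + F_{7} = 21 + 13 = 34
F_{10} = F_{9} + F_{8} = 34 + 21 = 55
F_{11} = F_{10} + F_{9} = 55 + 34 = 89
F_{12} = F_{11} + F_{10} = 89 + 55 = 144
F_{13} = F_{12} + F_{11} = 144 + 89 = 233

233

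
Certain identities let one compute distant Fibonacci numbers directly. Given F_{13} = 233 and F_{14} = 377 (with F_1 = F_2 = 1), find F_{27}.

By F_{2k+1} = F_k² + F_{k+1}²: F_{27} = 233² + 377² = 54289 + 142129 = 196418.

196418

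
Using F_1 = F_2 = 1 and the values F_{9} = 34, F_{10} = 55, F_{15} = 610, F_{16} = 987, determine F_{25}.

By the addition formula F_{m+n} = F_m F_{n+1} + F_{m−1} F_n with m=10, n=15: F_{25} = 55·987 + 34·610 = 54285 + 20740 = 75025.

75025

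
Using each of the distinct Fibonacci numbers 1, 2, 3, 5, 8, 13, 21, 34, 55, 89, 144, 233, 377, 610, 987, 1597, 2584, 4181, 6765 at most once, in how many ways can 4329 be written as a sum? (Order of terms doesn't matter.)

Starting from the Zeckendorf form and repeatedly splitting a term F_k into F_{k−1} + F_{k−2} (when neither is already used) reaches every representation.
4329 = 4181+144+3+1 = 4181+89+55+3+1 = 2584+1597+144+3+1 = … (13 more), for 16 in all.

16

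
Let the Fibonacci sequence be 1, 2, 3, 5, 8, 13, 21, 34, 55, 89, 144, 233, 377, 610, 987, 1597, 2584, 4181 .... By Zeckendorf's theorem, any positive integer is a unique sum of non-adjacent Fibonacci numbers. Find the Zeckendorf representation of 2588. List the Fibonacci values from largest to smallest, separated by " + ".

Greedy algorithm:
2584 ≤ 2588 < 4181, so take 2584; remainder 4
3 ≤ 4 < 5, so take 3; remainder 1
1 ≤ 1 < 2, so take 1; remainder 0
So 2588 = 2584 + 3 + 1, with no two terms consecutive in the sequence.

2584 + 3 + 1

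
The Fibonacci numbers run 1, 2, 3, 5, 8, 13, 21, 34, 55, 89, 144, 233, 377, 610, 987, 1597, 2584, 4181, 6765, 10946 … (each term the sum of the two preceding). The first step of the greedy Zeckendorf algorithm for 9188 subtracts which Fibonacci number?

6765 ≤ 9188 < 10946, so the largest Fibonacci number not exceeding 9188 is 6765.

6765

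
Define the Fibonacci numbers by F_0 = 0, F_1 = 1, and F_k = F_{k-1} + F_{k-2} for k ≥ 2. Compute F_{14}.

Iterating the recurrence up to F_{7} = 13 and F_{6} = 8:
F_{8} = F_{7} + F_{6} = 13 + 8 = 21
F_{9} = F_{8} + F_{7} = 21 + 13 = 34
F_{10} = F_{9} + F_{8} = 34 + 21 = 55
F_{11} = F_{10} + F_{9} = 55 + 34 = 89
F_{12} = F_{11} + F_{10} = 89 + 55 = 144
F_{13} = F_{12} + F_{11} = 144 + 89 = 233
F_{14} = F_{13} + F_{12} = 233 + 144 = 377

377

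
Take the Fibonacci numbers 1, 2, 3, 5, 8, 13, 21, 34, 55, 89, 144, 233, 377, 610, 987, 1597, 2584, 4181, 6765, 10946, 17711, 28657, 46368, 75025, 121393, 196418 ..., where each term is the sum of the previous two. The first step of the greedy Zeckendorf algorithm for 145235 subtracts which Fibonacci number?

121393 ≤ 145235 < 196418, so the largest Fibonacci number not exceeding 145235 is 121393.

121393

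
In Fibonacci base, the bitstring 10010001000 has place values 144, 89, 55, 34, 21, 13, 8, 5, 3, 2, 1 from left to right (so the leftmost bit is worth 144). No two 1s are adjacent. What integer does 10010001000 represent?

Summing the place values of the 1 bits: 144 + 34 + 5 = 183.

183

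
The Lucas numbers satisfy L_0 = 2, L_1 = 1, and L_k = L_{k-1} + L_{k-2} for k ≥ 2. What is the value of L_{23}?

64079

Iterating the recurrence up to L_{15} = 1364 and L_{14} = 843:
L_{16} = L_{15} + L_{14} = 1364 + 843 = 2207
L_{17} = L_{16} + L_{15} = 2207 + 1364 = 3571
L_{18} = L_{17} + L_{16} = 3571 + 2207 = 5778
L_{19} = L_{18} + L_{17} = 5778 + 3571 = 9349
L_{20} = L_{19} + L_{18} = 9349 + 5778 = 15127
L_{21} = L_{20} + L_{19} = 15127 + 9349 = 24476
L_{22} = L_{21} + L_{20} = 24476 + 15127 = 39603
L_{23} = L_{22} + L_{21} = 39603 + 24476 = 64079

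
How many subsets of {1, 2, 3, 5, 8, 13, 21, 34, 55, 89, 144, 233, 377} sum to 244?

244 = 233+8+3 = 233+8+2+1 = 144+89+8+3 = 233+5+3+2+1 = 144+89+8+2+1 = … (7 more), for 12 in all.

12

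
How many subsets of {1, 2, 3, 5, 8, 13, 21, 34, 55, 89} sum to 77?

5

77 = 55+21+1 = 55+13+8+1 = 55+13+5+3+1 = 34+21+13+8+1 = 34+21+13+5+3+1 — 5 representations.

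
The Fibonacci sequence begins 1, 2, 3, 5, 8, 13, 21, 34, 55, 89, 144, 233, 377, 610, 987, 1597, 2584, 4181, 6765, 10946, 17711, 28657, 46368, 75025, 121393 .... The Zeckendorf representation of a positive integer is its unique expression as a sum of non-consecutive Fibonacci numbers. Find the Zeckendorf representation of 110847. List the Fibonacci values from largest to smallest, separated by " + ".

75025 + 28657 + 6765 + 377 + 21 + 2

110847 − 75025 = 35822
35822 − 28657 = 7165
7165 − 6765 = 400
400 − 377 = 23
23 − 21 = 2
2 − 2 = 0
So 110847 = 75025 + 28657 + 6765 + 377 + 21 + 2, with no two terms consecutive in the sequence.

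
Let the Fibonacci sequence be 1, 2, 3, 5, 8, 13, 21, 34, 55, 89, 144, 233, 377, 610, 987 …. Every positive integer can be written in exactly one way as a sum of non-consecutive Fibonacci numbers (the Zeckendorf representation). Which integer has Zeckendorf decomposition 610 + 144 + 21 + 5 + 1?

610 + 144 + 21 + 5 + 1 = 781.

781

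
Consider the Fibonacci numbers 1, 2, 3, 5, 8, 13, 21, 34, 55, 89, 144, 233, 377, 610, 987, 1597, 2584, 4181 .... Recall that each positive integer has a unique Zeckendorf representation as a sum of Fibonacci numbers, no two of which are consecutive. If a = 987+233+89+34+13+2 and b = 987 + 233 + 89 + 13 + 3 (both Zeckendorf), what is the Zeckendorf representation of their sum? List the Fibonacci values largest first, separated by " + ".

2584 + 89 + 8 + 2

The two numbers are 1358 and 1325, so their sum is 2683.
largest Fibonacci ≤ 2683 is 2584; 2683 − 2584 = 99
largest Fibonacci ≤ 99 is 89; 99 − 89 = 10
largest Fibonacci ≤ 10 is 8; 10 − 8 = 2
largest Fibonacci ≤ 2 is 2; 2 − 2 = 0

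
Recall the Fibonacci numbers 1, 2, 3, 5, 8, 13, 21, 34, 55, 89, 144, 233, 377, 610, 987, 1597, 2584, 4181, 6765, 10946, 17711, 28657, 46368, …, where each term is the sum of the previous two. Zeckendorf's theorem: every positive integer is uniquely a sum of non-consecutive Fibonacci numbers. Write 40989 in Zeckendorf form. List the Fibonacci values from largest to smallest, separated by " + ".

28657 + 10946 + 987 + 377 + 21 + 1

subtract 28657 from 40989: 12332 remains
subtract 10946 from 12332: 1386 remains
subtract 987 from 1386: 399 remains
subtract 377 from 399: 22 remains
subtract 21 from 22: 1 remains
subtract 1 from 1: 0 remains
So 40989 = 28657 + 10946 + 987 + 377 + 21 + 1, with no two terms consecutive in the sequence.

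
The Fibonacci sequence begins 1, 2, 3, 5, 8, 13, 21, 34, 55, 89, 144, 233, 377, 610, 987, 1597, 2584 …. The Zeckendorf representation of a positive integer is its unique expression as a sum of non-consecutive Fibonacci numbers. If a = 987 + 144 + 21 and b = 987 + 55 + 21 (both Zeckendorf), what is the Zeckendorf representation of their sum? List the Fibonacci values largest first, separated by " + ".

1597 + 610 + 8

The two numbers are 1152 and 1063, so their sum is 2215.
Repeatedly subtract the largest Fibonacci number that fits:
2215 − 1597 = 618
618 − 610 = 8
8 − 8 = 0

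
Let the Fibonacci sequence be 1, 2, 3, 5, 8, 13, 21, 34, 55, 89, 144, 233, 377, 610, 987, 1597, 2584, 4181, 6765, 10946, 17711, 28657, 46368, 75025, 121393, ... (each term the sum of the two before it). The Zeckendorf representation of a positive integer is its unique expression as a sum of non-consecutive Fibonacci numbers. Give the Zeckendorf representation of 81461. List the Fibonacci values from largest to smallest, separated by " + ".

take 75025 (≤ 81461); 81461 − 75025 = 6436
take 4181 (≤ 6436); 6436 − 4181 = 2255
take 1597 (≤ 2255); 2255 − 1597 = 658
take 610 (≤ 658); 658 − 610 = 48
take 34 (≤ 48); 48 − 34 = 14
take 13 (≤ 14); 14 − 13 = 1
take 1 (≤ 1); 1 − 1 = 0
So 81461 = 75025 + 4181 + 1597 + 610 + 34 + 13 + 1, with no two terms consecutive in the sequence.

75025 + 4181 + 1597 + 610 + 34 + 13 + 1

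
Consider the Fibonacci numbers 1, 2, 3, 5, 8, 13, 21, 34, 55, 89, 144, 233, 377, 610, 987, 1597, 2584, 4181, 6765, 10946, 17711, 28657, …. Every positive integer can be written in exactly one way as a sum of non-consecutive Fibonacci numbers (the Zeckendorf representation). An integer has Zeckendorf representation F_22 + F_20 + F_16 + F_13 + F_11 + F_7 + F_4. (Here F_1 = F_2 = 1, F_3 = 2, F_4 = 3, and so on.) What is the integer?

F_22 + F_20 + F_16 + F_13 + F_11 + F_7 + F_4 = 17711 + 6765 + 987 + 233 + 89 + 13 + 3 = 25801.

25801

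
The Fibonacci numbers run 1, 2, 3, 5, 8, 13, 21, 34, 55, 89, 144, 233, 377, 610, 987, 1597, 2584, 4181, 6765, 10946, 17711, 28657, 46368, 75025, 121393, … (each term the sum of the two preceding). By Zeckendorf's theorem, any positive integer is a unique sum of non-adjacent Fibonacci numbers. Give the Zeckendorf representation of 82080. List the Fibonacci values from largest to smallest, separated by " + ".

75025 + 6765 + 233 + 55 + 2

Greedily peel off the largest Fibonacci term at each step:
take 75025 (≤ 82080); 82080 − 75025 = 7055
take 6765 (≤ 7055); 7055 − 6765 = 290
take 233 (≤ 290); 290 − 233 = 57
take 55 (≤ 57); 57 − 55 = 2
take 2 (≤ 2); 2 − 2 = 0
So 82080 = 75025 + 6765 + 233 + 55 + 2, with no two terms consecutive in the sequence.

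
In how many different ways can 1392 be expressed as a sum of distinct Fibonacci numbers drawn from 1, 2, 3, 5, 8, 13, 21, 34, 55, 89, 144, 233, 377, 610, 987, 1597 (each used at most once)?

Starting from the Zeckendorf form and repeatedly splitting a term F_k into F_{k−1} + F_{k−2} (when neither is already used) reaches every representation.
1392 = 987+377+21+5+2 = 987+377+13+8+5+2 = 987+233+144+21+5+2 = … (9 more), for 12 in all.

12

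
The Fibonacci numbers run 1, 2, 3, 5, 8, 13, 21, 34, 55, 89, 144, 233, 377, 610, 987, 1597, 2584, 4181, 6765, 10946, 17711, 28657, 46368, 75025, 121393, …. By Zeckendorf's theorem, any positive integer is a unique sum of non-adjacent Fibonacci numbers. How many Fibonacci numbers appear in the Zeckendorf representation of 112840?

8

largest Fibonacci ≤ 112840 is 75025; 112840 − 75025 = 37815
largest Fibonacci ≤ 37815 is 28657; 37815 − 28657 = 9158
largest Fibonacci ≤ 9158 is 6765; 9158 − 6765 = 2393
largest Fibonacci ≤ 2393 is 1597; 2393 − 1597 = 796
largest Fibonacci ≤ 796 is 610; 796 − 610 = 186
largest Fibonacci ≤ 186 is 144; 186 − 144 = 42
largest Fibonacci ≤ 42 is 34; 42 − 34 = 8
largest Fibonacci ≤ 8 is 8; 8 − 8 = 0
112840 = 75025 + 28657 + 6765 + 1597 + 610 + 144 + 34 + 8, which has 8 terms.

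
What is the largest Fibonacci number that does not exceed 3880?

2584 ≤ 3880 < 4181, so the largest Fibonacci number not exceeding 3880 is 2584.

2584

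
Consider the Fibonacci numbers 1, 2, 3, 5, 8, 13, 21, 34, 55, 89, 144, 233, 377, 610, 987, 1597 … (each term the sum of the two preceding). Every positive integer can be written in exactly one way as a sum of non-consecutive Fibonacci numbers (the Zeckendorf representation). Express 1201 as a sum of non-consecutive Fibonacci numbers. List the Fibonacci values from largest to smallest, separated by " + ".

Greedy algorithm:
1201: greatest Fibonacci not exceeding it is 987, leaving 214
214: greatest Fibonacci not exceeding it is 144, leaving 70
70: greatest Fibonacci not exceeding it is 55, leaving 15
15: greatest Fibonacci not exceeding it is 13, leaving 2
2: greatest Fibonacci not exceeding it is 2, leaving 0
So 1201 = 987 + 144 + 55 + 13 + 2, with no two terms consecutive in the sequence.

987 + 144 + 55 + 13 + 2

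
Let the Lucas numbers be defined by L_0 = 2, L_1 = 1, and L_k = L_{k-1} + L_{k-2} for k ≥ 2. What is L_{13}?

521

Iterating the recurrence up to L_{5} = 11 and L_{4} = 7:
L_{6} = L_{5} + L_{4} = 11 + 7 = 18
L_{7} = L_{6} + L_{5} = 18 + 11 = 29
L_{8} = L_{7} + L_{6} = 29 + 18 = 47
L_{9} = L_{8} + L_{7} = 47 + 29 = 76
L_{10} = L_{9} + L_{8} = 76 + 47 = 123
L_{11} = L_{10} + L_{9} = 123 + 76 = 199
L_{12} = L_{11} + L_{10} = 199 + 123 = 322
L_{13} = L_{12} + L_{11} = 322 + 199 = 521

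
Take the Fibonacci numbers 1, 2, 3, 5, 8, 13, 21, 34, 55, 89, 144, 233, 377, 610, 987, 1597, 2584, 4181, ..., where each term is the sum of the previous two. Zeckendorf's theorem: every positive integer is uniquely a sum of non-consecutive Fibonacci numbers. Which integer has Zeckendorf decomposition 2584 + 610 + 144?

3338

2584 + 610 + 144 = 3338.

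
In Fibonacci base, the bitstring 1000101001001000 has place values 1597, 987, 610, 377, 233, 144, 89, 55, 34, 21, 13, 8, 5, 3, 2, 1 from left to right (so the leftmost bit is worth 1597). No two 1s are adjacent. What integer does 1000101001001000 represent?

1945

Summing the place values of the 1 bits: 1597 + 233 + 89 + 21 + 5 = 1945.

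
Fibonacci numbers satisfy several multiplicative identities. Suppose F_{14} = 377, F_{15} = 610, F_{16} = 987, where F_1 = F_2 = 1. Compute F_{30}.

832040

By the addition formula F_{m+n} = F_m F_{n+1} + F_{m−1} F_n with m=15, n=15: F_{30} = 610·987 + 377·610 = 602070 + 229970 = 832040.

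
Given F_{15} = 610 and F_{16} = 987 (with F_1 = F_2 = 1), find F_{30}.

By the doubling identity F_{2k} = F_k(2F_{k+1} − F_k): F_{30} = 610·(2·987 − 610) = 610·1364 = 832040.

832040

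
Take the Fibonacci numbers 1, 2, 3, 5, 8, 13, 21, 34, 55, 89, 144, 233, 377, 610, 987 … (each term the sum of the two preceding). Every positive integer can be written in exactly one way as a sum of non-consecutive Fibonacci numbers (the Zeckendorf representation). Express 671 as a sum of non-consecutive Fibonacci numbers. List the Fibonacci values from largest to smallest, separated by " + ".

610 + 55 + 5 + 1

take 610 (≤ 671); 671 − 610 = 61
take 55 (≤ 61); 61 − 55 = 6
take 5 (≤ 6); 6 − 5 = 1
take 1 (≤ 1); 1 − 1 = 0
So 671 = 610 + 55 + 5 + 1, with no two terms consecutive in the sequence.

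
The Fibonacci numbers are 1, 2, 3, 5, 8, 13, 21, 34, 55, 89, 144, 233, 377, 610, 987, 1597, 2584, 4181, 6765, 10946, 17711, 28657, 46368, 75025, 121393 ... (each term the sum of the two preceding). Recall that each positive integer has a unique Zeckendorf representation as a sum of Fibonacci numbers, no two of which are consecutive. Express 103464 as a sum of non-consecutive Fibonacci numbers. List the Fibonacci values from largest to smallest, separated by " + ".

75025 + 17711 + 6765 + 2584 + 987 + 377 + 13 + 2

Repeatedly subtract the largest Fibonacci number that fits:
103464 − 75025 = 28439
28439 − 17711 = 10728
10728 − 6765 = 3963
3963 − 2584 = 1379
1379 − 987 = 392
392 − 377 = 15
15 − 13 = 2
2 − 2 = 0
So 103464 = 75025 + 17711 + 6765 + 2584 + 987 + 377 + 13 + 2, with no two terms consecutive in the sequence.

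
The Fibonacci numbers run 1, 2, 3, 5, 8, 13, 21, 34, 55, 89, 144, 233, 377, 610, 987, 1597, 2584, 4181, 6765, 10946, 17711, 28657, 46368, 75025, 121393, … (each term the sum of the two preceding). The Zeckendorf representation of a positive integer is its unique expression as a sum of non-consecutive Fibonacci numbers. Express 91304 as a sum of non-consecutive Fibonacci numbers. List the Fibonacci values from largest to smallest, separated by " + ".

subtract 75025 from 91304: 16279 remains
subtract 10946 from 16279: 5333 remains
subtract 4181 from 5333: 1152 remains
subtract 987 from 1152: 165 remains
subtract 144 from 165: 21 remains
subtract 21 from 21: 0 remains
So 91304 = 75025 + 10946 + 4181 + 987 + 144 + 21, with no two terms consecutive in the sequence.

75025 + 10946 + 4181 + 987 + 144 + 21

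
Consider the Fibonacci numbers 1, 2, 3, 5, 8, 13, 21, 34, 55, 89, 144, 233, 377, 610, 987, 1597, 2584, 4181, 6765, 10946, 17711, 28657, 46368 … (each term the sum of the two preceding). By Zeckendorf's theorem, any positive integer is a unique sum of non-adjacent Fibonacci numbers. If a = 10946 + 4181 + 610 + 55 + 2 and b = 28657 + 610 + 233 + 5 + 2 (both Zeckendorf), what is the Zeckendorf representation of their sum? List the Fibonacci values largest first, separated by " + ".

28657 + 10946 + 4181 + 987 + 377 + 144 + 8 + 1

The two numbers are 15794 and 29507, so their sum is 45301.
subtract 28657 from 45301: 16644 remains
subtract 10946 from 16644: 5698 remains
subtract 4181 from 5698: 1517 remains
subtract 987 from 1517: 530 remains
subtract 377 from 530: 153 remains
subtract 144 from 153: 9 remains
subtract 8 from 9: 1 remains
subtract 1 from 1: 0 remains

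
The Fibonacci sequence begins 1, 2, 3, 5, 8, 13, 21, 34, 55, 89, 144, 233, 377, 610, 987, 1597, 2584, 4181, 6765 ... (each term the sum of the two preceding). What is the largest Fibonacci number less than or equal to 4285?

4181 ≤ 4285 < 6765, so the largest Fibonacci number not exceeding 4285 is 4181.

4181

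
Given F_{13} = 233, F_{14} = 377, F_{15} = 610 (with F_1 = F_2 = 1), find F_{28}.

317811

By the addition formula F_{m+n} = F_m F_{n+1} + F_{m−1} F_n with m=14, n=14: F_{28} = 377·610 + 233·377 = 229970 + 87841 = 317811.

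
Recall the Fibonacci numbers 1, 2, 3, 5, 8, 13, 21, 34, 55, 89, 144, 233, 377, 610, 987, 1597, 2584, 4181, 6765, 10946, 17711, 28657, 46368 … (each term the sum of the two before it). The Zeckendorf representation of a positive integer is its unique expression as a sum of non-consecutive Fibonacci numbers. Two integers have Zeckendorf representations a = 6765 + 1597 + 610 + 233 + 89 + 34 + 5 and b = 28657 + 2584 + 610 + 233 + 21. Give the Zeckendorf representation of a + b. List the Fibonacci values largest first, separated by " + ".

28657 + 10946 + 1597 + 233 + 5

The two numbers are 9333 and 32105, so their sum is 41438.
Greedily peel off the largest Fibonacci term at each step:
subtract 28657 from 41438: 12781 remains
subtract 10946 from 12781: 1835 remains
subtract 1597 from 1835: 238 remains
subtract 233 from 238: 5 remains
subtract 5 from 5: 0 remains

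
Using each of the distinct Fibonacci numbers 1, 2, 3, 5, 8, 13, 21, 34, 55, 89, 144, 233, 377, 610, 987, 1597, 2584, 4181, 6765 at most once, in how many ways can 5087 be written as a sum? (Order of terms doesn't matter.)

56

Starting from the Zeckendorf form and repeatedly splitting a term F_k into F_{k−1} + F_{k−2} (when neither is already used) reaches every representation.
5087 = 4181+610+233+55+8 = 4181+610+233+55+5+3 = 4181+610+233+34+21+8 = 4181+610+144+89+55+8 = 4181+610+233+55+5+2+1 = … (51 more), for 56 in all.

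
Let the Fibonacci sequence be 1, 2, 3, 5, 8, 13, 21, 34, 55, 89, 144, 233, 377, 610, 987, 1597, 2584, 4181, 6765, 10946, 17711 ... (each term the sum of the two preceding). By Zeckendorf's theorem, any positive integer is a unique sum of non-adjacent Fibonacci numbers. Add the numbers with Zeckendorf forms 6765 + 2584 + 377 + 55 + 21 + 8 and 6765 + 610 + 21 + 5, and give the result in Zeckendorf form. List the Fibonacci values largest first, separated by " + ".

10946 + 4181 + 1597 + 377 + 89 + 21

The two numbers are 9810 and 7401, so their sum is 17211.
Greedily peel off the largest Fibonacci term at each step:
take 10946 (≤ 17211); 17211 − 10946 = 6265
take 4181 (≤ 6265); 6265 − 4181 = 2084
take 1597 (≤ 2084); 2084 − 1597 = 487
take 377 (≤ 487); 487 − 377 = 110
take 89 (≤ 110); 110 − 89 = 21
take 21 (≤ 21); 21 − 21 = 0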